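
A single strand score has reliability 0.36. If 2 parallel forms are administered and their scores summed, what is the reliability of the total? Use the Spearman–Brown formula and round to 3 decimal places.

ρ_k = kρ / (1 + (k−1)ρ) = 2·0.36 / (1 + 1·0.36) = 0.720 / 1.360 = 0.529.

0.529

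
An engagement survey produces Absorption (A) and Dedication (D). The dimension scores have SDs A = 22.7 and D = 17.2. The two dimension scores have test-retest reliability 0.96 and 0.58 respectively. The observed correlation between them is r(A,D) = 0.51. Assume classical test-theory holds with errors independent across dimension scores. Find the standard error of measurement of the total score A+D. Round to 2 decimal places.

12.04

Var(total) = 811.13 + 398.249 = 1209.38.
True-score variance = 666.266 + 398.249 = 1064.51, so reliability = 0.8802.
Error variance = 1209.38 − 1064.51 = 144.864; SEM = √144.864 = 12.04.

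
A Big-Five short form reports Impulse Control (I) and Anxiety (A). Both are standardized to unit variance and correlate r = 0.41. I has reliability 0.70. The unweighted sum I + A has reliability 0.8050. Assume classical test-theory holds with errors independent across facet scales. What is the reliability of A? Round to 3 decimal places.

Var(I+A) = 2 + 2·0.41 = 2.820.
True-score variance = ρ_I + ρ_A + 2·0.41, so 0.8050 = (0.70 + ρ_A + 0.82) / 2.820.
ρ_A = 0.8050·2.820 − 0.70 − 0.82 = 0.750.

0.750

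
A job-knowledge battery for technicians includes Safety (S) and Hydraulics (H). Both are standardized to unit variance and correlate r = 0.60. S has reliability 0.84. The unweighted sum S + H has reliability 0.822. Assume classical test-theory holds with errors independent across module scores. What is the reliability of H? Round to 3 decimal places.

0.590

Var(S+H) = 2 + 2·0.60 = 3.200.
True-score variance = ρ_S + ρ_H + 2·0.60, so 0.822 = (0.84 + ρ_H + 1.20) / 3.200.
ρ_H = 0.822·3.200 − 0.84 − 1.20 = 0.590.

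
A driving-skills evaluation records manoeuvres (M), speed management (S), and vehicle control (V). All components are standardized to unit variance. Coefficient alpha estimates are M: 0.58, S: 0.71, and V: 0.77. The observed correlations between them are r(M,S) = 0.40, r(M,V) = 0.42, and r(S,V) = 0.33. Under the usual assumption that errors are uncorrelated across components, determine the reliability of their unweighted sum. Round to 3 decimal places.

0.823

Var(M+S+V) = 3 + 2·[0.40 + 0.42 + 0.33] = 3 + 2.3 = 5.3.
With uncorrelated errors the cross-covariances are all true-score covariance, so they carry over unchanged; only the diagonal terms shrink to ρᵢσᵢ².
True-score variance = [0.58 + 0.71 + 0.77] + 2.3 = 2.06 + 2.3 = 4.36.
Reliability = 4.36 / 5.3 = 0.823.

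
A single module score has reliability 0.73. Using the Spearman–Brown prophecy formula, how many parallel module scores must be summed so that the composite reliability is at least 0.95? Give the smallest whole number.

k ≥ ρ*(1−ρ₁)/(ρ₁(1−ρ*)) = 0.95·0.27 / (0.73·0.05) = 7.027.
Smallest integer k = 8.

8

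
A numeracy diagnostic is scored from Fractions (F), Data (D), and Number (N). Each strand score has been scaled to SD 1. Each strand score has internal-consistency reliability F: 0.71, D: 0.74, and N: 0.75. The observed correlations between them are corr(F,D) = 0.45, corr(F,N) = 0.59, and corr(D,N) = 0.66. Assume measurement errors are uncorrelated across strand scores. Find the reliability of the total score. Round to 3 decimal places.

Var(F+D+N) = 3 + 2·[0.45 + 0.59 + 0.66] = 3 + 3.4 = 6.4.
Because errors are independent across components, Cov(Tᵢ,Tⱼ) = Cov(Xᵢ,Xⱼ); the off-diagonal part of the true-score variance is the same as above.
True-score variance = [0.71 + 0.74 + 0.75] + 3.4 = 2.2 + 3.4 = 5.6.
Reliability = 5.6 / 6.4 = 0.875.

0.875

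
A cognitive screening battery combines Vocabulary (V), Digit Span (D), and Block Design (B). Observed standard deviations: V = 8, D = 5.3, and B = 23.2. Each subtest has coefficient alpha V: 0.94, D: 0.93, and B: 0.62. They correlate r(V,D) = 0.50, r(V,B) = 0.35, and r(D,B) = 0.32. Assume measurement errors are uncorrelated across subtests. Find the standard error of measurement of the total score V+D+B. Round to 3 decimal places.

Var(total) = 630.33 + 251.014 = 881.344.
True-score variance = 419.993 + 251.014 = 671.007, so reliability = 0.7613.
Error variance = 881.344 − 671.007 = 210.338; SEM = √210.338 = 14.503.

14.503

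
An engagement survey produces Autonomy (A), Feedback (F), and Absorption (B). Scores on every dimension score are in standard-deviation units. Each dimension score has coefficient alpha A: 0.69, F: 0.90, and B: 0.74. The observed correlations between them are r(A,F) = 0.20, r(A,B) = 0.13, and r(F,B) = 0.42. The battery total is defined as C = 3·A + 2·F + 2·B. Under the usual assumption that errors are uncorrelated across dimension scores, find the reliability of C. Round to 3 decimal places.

Var(C) = 3² + 2² + 2² + 2·[6·0.20 + 6·0.13 + 4·0.42] = 17 + 7.32 = 24.32.
With uncorrelated errors the cross-covariances are all true-score covariance, so they carry over unchanged; only the diagonal terms shrink to ρᵢσᵢ².
True-score variance = [3²·0.69 + 2²·0.90 + 2²·0.74] + 7.32 = 12.77 + 7.32 = 20.09.
Reliability = 20.09 / 24.32 = 0.826.

0.826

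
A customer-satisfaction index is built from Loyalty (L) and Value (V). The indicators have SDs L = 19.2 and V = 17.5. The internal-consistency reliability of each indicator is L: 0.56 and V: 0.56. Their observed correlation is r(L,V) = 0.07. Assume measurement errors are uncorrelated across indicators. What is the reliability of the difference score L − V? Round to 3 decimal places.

0.527

Var(L−V) = 19.2² + 17.5² − 2·19.2·17.5·0.07 = 674.89 − 47.04 = 627.85.
Because errors are independent across components, Cov(Tᵢ,Tⱼ) = Cov(Xᵢ,Xⱼ); the off-diagonal part of the true-score variance is the same as above.
True-score variance = [19.2²·0.56 + 17.5²·0.56] − 47.04 = 377.938 − 47.04 = 330.898.
Reliability = 330.898 / 627.85 = 0.527.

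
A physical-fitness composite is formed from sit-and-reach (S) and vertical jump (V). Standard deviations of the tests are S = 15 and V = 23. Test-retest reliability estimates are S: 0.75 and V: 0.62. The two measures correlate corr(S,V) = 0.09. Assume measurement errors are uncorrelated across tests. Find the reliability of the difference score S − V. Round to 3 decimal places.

Var(S−V) = 15² + 23² − 2·15·23·0.09 = 754 − 62.1 = 691.9.
With uncorrelated errors the cross-covariances are all true-score covariance, so they carry over unchanged; only the diagonal terms shrink to ρᵢσᵢ².
True-score variance = [15²·0.75 + 23²·0.62] − 62.1 = 496.73 − 62.1 = 434.63.
Reliability = 434.63 / 691.9 = 0.628.

0.628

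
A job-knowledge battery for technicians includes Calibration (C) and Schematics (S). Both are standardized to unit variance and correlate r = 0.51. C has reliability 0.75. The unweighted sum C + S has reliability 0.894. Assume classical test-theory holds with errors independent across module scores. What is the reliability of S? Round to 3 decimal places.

Var(C+S) = 2 + 2·0.51 = 3.020.
True-score variance = ρ_C + ρ_S + 2·0.51, so 0.894 = (0.75 + ρ_S + 1.02) / 3.020.
ρ_S = 0.894·3.020 − 0.75 − 1.02 = 0.930.

0.930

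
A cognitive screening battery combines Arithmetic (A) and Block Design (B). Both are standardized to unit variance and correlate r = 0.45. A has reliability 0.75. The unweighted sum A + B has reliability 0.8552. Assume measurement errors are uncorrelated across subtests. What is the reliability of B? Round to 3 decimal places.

0.830

Var(A+B) = 2 + 2·0.45 = 2.900.
True-score variance = ρ_A + ρ_B + 2·0.45, so 0.8552 = (0.75 + ρ_B + 0.90) / 2.900.
ρ_B = 0.8552·2.900 − 0.75 − 0.90 = 0.830.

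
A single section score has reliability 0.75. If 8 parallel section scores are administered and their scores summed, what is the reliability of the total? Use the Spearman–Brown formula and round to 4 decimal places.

ρ_k = kρ / (1 + (k−1)ρ) = 8·0.75 / (1 + 7·0.75) = 6.000 / 6.250 = 0.9600.

0.9600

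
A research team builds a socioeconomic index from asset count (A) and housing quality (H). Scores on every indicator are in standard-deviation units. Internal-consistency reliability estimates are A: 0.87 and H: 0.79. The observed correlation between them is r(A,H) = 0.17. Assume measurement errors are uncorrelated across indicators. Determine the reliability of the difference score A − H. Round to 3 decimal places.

Var(A−H) = 1 + 1 − 2·0.17 = 2 − 0.34 = 1.66.
Under uncorrelated errors the observed covariances equal the true-score covariances, so only the own-variance terms attenuate.
True-score variance = [0.87 + 0.79] − 0.34 = 1.66 − 0.34 = 1.32.
Reliability = 1.32 / 1.66 = 0.795.

0.795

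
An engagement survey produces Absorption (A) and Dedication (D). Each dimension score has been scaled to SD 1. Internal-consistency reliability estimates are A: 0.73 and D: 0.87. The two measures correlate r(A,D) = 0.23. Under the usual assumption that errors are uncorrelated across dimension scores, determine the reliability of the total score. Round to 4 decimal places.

Var(A+D) = 2 + 2·[0.23] = 2 + 0.46 = 2.46.
Under uncorrelated errors the observed covariances equal the true-score covariances, so only the own-variance terms attenuate.
True-score variance = [0.73 + 0.87] + 0.46 = 1.6 + 0.46 = 2.06.
Reliability = 2.06 / 2.46 = 0.8374.

0.8374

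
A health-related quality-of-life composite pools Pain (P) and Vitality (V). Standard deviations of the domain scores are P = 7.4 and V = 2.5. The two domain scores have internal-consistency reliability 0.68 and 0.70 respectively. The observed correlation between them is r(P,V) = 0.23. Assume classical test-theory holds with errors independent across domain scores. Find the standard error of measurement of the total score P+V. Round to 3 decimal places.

Var(total) = 61.01 + 8.51 = 69.52.
True-score variance = 41.6118 + 8.51 = 50.1218, so reliability = 0.7210.
Error variance = 69.52 − 50.1218 = 19.3982; SEM = √19.3982 = 4.404.

4.404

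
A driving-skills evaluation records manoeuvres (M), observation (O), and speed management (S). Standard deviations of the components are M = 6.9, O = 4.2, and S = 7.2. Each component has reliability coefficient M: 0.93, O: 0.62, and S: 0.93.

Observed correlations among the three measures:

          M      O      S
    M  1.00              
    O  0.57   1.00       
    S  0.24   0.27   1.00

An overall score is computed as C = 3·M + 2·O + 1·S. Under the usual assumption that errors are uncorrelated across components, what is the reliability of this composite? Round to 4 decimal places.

Var(C) = 3²·6.9² + 2²·4.2² + 7.2² + 2·[6·6.9·4.2·0.57 + 3·6.9·7.2·0.24 + 2·4.2·7.2·0.27] = 550.89 + 302.422 = 853.312.
Under uncorrelated errors the observed covariances equal the true-score covariances, so only the own-variance terms attenuate.
True-score variance = [3²·6.9²·0.93 + 2²·4.2²·0.62 + 7.2²·0.93] + 302.422 = 490.454 + 302.422 = 792.876.
Reliability = 792.876 / 853.312 = 0.9292.

0.9292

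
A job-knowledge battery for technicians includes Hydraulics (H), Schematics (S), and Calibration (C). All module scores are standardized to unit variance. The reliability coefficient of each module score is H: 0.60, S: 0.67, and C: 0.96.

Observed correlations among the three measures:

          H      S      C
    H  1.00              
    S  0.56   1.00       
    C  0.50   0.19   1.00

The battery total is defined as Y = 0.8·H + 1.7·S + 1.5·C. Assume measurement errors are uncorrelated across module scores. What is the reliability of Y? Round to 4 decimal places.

Var(Y) = 0.8² + 1.7² + 1.5² + 2·[1.36·0.56 + 1.2·0.50 + 2.55·0.19] = 5.78 + 3.6922 = 9.4722.
Under uncorrelated errors the observed covariances equal the true-score covariances, so only the own-variance terms attenuate.
True-score variance = [0.8²·0.60 + 1.7²·0.67 + 1.5²·0.96] + 3.6922 = 4.4803 + 3.6922 = 8.1725.
Reliability = 8.1725 / 9.4722 = 0.8628.

0.8628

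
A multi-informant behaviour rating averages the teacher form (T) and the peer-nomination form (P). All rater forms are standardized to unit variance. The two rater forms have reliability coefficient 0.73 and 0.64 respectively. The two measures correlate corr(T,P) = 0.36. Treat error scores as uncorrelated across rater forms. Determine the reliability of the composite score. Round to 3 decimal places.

Var(T+P) = 2 + 2·[0.36] = 2 + 0.72 = 2.72.
Because errors are independent across components, Cov(Tᵢ,Tⱼ) = Cov(Xᵢ,Xⱼ); the off-diagonal part of the true-score variance is the same as above.
True-score variance = [0.73 + 0.64] + 0.72 = 1.37 + 0.72 = 2.09.
Reliability = 2.09 / 2.72 = 0.768.

0.768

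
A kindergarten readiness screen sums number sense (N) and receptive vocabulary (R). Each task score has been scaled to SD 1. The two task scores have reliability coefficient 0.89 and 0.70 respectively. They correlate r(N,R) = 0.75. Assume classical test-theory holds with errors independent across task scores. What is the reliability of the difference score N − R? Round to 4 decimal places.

Var(N−R) = 1 + 1 − 2·0.75 = 2 − 1.5 = 0.5.
Under uncorrelated errors the observed covariances equal the true-score covariances, so only the own-variance terms attenuate.
True-score variance = [0.89 + 0.70] − 1.5 = 1.59 − 1.5 = 0.09.
Reliability = 0.09 / 0.5 = 0.1800.

0.1800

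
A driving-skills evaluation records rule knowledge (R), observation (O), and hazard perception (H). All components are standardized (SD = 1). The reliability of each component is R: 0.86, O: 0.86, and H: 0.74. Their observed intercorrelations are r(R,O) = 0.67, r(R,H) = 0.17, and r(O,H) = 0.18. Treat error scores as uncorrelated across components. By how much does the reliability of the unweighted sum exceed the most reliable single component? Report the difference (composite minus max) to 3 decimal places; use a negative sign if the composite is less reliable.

0.033

Var(sum) = 3 + 2.04 = 5.04; true-score variance = 2.46 + 2.04 = 4.5; composite reliability = 0.8929.
Max component reliability = 0.8600.
Difference = 0.8929 − 0.8600 = 0.033.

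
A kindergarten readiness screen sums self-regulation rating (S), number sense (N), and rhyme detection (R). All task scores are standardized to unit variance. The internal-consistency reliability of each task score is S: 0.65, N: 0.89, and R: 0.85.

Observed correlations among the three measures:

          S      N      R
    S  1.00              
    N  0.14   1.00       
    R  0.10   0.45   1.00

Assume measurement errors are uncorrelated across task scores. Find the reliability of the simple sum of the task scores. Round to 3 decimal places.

Var(S+N+R) = 3 + 2·[0.14 + 0.10 + 0.45] = 3 + 1.38 = 4.38.
With uncorrelated errors the cross-covariances are all true-score covariance, so they carry over unchanged; only the diagonal terms shrink to ρᵢσᵢ².
True-score variance = [0.65 + 0.89 + 0.85] + 1.38 = 2.39 + 1.38 = 3.77.
Reliability = 3.77 / 4.38 = 0.861.

0.861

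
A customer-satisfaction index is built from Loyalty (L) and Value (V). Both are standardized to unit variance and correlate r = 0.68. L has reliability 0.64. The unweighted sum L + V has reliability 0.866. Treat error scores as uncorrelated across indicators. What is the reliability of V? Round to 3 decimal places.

0.910

Var(L+V) = 2 + 2·0.68 = 3.360.
True-score variance = ρ_L + ρ_V + 2·0.68, so 0.866 = (0.64 + ρ_V + 1.36) / 3.360.
ρ_V = 0.866·3.360 − 0.64 − 1.36 = 0.910.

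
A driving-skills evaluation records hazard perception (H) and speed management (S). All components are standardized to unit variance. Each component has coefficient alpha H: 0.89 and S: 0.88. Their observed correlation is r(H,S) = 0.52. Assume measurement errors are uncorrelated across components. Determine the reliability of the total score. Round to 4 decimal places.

Var(H+S) = 2 + 2·[0.52] = 2 + 1.04 = 3.04.
Under uncorrelated errors the observed covariances equal the true-score covariances, so only the own-variance terms attenuate.
True-score variance = [0.89 + 0.88] + 1.04 = 1.77 + 1.04 = 2.81.
Reliability = 2.81 / 3.04 = 0.9243.

0.9243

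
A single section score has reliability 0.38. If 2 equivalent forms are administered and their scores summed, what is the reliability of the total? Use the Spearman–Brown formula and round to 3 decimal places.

ρ_k = kρ / (1 + (k−1)ρ) = 2·0.38 / (1 + 1·0.38) = 0.760 / 1.380 = 0.551.

0.551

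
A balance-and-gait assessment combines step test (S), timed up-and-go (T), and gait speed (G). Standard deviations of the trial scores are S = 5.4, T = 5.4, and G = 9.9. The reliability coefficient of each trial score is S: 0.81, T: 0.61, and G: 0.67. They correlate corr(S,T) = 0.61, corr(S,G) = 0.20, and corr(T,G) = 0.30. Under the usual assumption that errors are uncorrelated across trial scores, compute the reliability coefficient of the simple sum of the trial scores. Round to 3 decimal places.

0.799

Var(S+T+G) = 5.4² + 5.4² + 9.9² + 2·[5.4·5.4·0.61 + 5.4·9.9·0.20 + 5.4·9.9·0.30] = 156.33 + 89.0352 = 245.365.
Under uncorrelated errors the observed covariances equal the true-score covariances, so only the own-variance terms attenuate.
True-score variance = [5.4²·0.81 + 5.4²·0.61 + 9.9²·0.67] + 89.0352 = 107.074 + 89.0352 = 196.109.
Reliability = 196.109 / 245.365 = 0.799.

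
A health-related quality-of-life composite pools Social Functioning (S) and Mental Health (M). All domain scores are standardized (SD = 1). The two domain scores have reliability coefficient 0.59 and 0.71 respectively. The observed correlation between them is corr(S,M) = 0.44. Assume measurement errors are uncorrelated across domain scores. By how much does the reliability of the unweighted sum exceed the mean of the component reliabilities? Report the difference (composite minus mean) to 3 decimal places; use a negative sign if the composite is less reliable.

Var(sum) = 2 + 0.88 = 2.88; true-score variance = 1.3 + 0.88 = 2.18; composite reliability = 0.7569.
Mean component reliability = 0.6500.
Difference = 0.7569 − 0.6500 = 0.107.

0.107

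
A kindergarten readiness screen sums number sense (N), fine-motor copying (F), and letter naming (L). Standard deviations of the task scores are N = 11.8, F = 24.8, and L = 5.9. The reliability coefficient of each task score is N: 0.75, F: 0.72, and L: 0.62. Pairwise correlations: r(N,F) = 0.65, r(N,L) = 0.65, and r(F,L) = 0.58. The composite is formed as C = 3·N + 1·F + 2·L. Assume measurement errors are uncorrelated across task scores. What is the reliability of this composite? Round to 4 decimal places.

0.8664

Var(C) = 3²·11.8² + 24.8² + 2²·5.9² + 2·[3·11.8·24.8·0.65 + 6·11.8·5.9·0.65 + 2·24.8·5.9·0.58] = 2007.44 + 2023.79 = 4031.23.
Because errors are independent across components, Cov(Tᵢ,Tⱼ) = Cov(Xᵢ,Xⱼ); the off-diagonal part of the true-score variance is the same as above.
True-score variance = [3²·11.8²·0.75 + 24.8²·0.72 + 2²·5.9²·0.62] + 2023.79 = 1469.03 + 2023.79 = 3492.82.
Reliability = 3492.82 / 4031.23 = 0.8664.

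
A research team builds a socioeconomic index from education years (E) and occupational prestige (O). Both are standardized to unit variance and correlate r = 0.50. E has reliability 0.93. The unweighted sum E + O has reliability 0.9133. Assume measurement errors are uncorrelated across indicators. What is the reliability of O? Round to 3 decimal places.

0.810

Var(E+O) = 2 + 2·0.50 = 3.000.
True-score variance = ρ_E + ρ_O + 2·0.50, so 0.9133 = (0.93 + ρ_O + 1.00) / 3.000.
ρ_O = 0.9133·3.000 − 0.93 − 1.00 = 0.810.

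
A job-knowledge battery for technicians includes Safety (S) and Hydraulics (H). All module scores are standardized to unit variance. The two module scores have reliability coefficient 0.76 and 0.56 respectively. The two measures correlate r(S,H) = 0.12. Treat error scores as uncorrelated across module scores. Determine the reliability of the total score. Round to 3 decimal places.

Var(S+H) = 2 + 2·[0.12] = 2 + 0.24 = 2.24.
With uncorrelated errors the cross-covariances are all true-score covariance, so they carry over unchanged; only the diagonal terms shrink to ρᵢσᵢ².
True-score variance = [0.76 + 0.56] + 0.24 = 1.32 + 0.24 = 1.56.
Reliability = 1.56 / 2.24 = 0.696.

0.696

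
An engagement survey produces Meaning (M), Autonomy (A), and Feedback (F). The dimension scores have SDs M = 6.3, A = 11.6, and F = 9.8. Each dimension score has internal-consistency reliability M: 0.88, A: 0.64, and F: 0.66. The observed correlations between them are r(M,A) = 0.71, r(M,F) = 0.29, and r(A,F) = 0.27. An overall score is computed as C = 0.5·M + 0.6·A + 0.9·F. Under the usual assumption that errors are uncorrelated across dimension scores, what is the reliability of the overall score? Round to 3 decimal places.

0.792

Var(C) = 0.5²·6.3² + 0.6²·11.6² + 0.9²·9.8² + 2·[0.3·6.3·11.6·0.71 + 0.45·6.3·9.8·0.29 + 0.54·11.6·9.8·0.27] = 136.157 + 80.3953 = 216.552.
Under uncorrelated errors the observed covariances equal the true-score covariances, so only the own-variance terms attenuate.
True-score variance = [0.5²·6.3²·0.88 + 0.6²·11.6²·0.64 + 0.9²·9.8²·0.66] + 80.3953 = 91.0774 + 80.3953 = 171.473.
Reliability = 171.473 / 216.552 = 0.792.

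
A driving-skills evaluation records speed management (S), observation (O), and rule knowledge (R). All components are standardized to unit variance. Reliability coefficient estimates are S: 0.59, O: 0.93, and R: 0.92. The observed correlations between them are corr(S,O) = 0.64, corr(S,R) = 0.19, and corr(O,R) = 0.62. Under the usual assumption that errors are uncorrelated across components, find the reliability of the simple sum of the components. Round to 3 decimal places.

Var(S+O+R) = 3 + 2·[0.64 + 0.19 + 0.62] = 3 + 2.9 = 5.9.
Because errors are independent across components, Cov(Tᵢ,Tⱼ) = Cov(Xᵢ,Xⱼ); the off-diagonal part of the true-score variance is the same as above.
True-score variance = [0.59 + 0.93 + 0.92] + 2.9 = 2.44 + 2.9 = 5.34.
Reliability = 5.34 / 5.9 = 0.905.

0.905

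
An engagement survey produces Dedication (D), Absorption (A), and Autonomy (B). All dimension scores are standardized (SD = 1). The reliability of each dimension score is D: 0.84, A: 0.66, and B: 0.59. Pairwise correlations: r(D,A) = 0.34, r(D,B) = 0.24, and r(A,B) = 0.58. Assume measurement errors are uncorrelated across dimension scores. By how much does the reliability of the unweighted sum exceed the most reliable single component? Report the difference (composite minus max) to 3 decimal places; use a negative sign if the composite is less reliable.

-0.011

Var(sum) = 3 + 2.32 = 5.32; true-score variance = 2.09 + 2.32 = 4.41; composite reliability = 0.8289.
Max component reliability = 0.8400.
Difference = 0.8289 − 0.8400 = -0.011.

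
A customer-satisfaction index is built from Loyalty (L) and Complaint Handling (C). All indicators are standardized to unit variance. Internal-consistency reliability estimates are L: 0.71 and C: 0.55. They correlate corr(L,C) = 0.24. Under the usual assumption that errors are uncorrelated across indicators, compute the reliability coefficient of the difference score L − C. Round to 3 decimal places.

0.513

Var(L−C) = 1 + 1 − 2·0.24 = 2 − 0.48 = 1.52.
With uncorrelated errors the cross-covariances are all true-score covariance, so they carry over unchanged; only the diagonal terms shrink to ρᵢσᵢ².
True-score variance = [0.71 + 0.55] − 0.48 = 1.26 − 0.48 = 0.78.
Reliability = 0.78 / 1.52 = 0.513.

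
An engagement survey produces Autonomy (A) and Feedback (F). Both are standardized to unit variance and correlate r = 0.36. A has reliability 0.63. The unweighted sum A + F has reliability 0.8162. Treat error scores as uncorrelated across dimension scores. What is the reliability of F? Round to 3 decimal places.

Var(A+F) = 2 + 2·0.36 = 2.720.
True-score variance = ρ_A + ρ_F + 2·0.36, so 0.8162 = (0.63 + ρ_F + 0.72) / 2.720.
ρ_F = 0.8162·2.720 − 0.63 − 0.72 = 0.870.

0.870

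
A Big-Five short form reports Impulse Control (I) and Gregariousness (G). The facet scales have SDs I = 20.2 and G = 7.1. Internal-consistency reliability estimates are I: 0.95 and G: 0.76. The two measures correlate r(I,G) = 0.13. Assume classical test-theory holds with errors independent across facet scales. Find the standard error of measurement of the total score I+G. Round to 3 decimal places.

Var(total) = 458.45 + 37.2892 = 495.739.
True-score variance = 425.95 + 37.2892 = 463.239, so reliability = 0.9344.
Error variance = 495.739 − 463.239 = 32.5004; SEM = √32.5004 = 5.701.

5.701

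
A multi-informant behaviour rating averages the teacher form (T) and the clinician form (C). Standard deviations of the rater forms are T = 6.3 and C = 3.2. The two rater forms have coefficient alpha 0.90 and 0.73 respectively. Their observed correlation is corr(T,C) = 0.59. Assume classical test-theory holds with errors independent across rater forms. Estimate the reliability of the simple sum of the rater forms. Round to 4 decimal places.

Var(T+C) = 6.3² + 3.2² + 2·[6.3·3.2·0.59] = 49.93 + 23.7888 = 73.7188.
Because errors are independent across components, Cov(Tᵢ,Tⱼ) = Cov(Xᵢ,Xⱼ); the off-diagonal part of the true-score variance is the same as above.
True-score variance = [6.3²·0.90 + 3.2²·0.73] + 23.7888 = 43.1962 + 23.7888 = 66.985.
Reliability = 66.985 / 73.7188 = 0.9087.

0.9087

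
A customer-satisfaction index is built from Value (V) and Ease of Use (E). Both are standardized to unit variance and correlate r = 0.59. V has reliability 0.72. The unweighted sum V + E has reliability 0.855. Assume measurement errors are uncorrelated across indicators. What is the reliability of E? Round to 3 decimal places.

0.819

Var(V+E) = 2 + 2·0.59 = 3.180.
True-score variance = ρ_V + ρ_E + 2·0.59, so 0.855 = (0.72 + ρ_E + 1.18) / 3.180.
ρ_E = 0.855·3.180 − 0.72 − 1.18 = 0.819.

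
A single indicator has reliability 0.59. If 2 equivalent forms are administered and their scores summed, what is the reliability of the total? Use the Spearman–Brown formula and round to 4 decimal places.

ρ_k = kρ / (1 + (k−1)ρ) = 2·0.59 / (1 + 1·0.59) = 1.180 / 1.590 = 0.7421.

0.7421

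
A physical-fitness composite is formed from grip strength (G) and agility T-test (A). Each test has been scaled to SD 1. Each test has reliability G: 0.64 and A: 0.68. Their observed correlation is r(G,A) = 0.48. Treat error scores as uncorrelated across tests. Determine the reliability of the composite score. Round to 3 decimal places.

Var(G+A) = 2 + 2·[0.48] = 2 + 0.96 = 2.96.
Because errors are independent across components, Cov(Tᵢ,Tⱼ) = Cov(Xᵢ,Xⱼ); the off-diagonal part of the true-score variance is the same as above.
True-score variance = [0.64 + 0.68] + 0.96 = 1.32 + 0.96 = 2.28.
Reliability = 2.28 / 2.96 = 0.770.

0.770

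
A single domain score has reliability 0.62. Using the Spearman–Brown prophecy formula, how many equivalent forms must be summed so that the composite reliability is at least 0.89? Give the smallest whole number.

k ≥ ρ*(1−ρ₁)/(ρ₁(1−ρ*)) = 0.89·0.38 / (0.62·0.11) = 4.959.
Smallest integer k = 5.

5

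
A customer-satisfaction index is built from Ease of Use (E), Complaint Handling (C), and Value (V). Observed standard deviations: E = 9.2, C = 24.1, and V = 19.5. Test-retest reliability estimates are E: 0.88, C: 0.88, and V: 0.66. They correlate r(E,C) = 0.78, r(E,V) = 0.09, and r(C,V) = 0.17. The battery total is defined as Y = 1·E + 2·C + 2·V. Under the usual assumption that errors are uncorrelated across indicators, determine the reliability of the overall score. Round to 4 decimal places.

Var(Y) = 9.2² + 2²·24.1² + 2²·19.5² + 2·[2·9.2·24.1·0.78 + 2·9.2·19.5·0.09 + 4·24.1·19.5·0.17] = 3928.88 + 1395.48 = 5324.36.
Under uncorrelated errors the observed covariances equal the true-score covariances, so only the own-variance terms attenuate.
True-score variance = [9.2²·0.88 + 2²·24.1²·0.88 + 2²·19.5²·0.66] + 1395.48 = 3122.79 + 1395.48 = 4518.28.
Reliability = 4518.28 / 5324.36 = 0.8486.

0.8486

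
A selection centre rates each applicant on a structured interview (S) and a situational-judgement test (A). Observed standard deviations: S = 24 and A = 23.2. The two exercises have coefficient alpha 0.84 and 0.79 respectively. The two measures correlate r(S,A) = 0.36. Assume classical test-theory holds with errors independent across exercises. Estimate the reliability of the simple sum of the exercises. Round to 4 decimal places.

Var(S+A) = 24² + 23.2² + 2·[24·23.2·0.36] = 1114.24 + 400.896 = 1515.14.
Under uncorrelated errors the observed covariances equal the true-score covariances, so only the own-variance terms attenuate.
True-score variance = [24²·0.84 + 23.2²·0.79] + 400.896 = 909.05 + 400.896 = 1309.95.
Reliability = 1309.95 / 1515.14 = 0.8646.

0.8646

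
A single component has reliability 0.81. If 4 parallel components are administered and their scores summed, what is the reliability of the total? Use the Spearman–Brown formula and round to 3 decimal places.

0.945

ρ_k = kρ / (1 + (k−1)ρ) = 4·0.81 / (1 + 3·0.81) = 3.240 / 3.430 = 0.945.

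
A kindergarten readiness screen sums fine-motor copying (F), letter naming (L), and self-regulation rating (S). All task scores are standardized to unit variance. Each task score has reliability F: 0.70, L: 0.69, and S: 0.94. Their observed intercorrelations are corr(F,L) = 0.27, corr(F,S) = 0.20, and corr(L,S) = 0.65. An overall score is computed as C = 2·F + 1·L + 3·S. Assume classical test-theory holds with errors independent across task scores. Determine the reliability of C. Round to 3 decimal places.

Var(C) = 2² + 1 + 3² + 2·[2·0.27 + 6·0.20 + 3·0.65] = 14 + 7.38 = 21.38.
With uncorrelated errors the cross-covariances are all true-score covariance, so they carry over unchanged; only the diagonal terms shrink to ρᵢσᵢ².
True-score variance = [2²·0.70 + 0.69 + 3²·0.94] + 7.38 = 11.95 + 7.38 = 19.33.
Reliability = 19.33 / 21.38 = 0.904.

0.904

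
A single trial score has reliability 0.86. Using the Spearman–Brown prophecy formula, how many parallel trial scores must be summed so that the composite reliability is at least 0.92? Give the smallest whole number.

2

k ≥ ρ*(1−ρ₁)/(ρ₁(1−ρ*)) = 0.92·0.14 / (0.86·0.08) = 1.872.
Smallest integer k = 2.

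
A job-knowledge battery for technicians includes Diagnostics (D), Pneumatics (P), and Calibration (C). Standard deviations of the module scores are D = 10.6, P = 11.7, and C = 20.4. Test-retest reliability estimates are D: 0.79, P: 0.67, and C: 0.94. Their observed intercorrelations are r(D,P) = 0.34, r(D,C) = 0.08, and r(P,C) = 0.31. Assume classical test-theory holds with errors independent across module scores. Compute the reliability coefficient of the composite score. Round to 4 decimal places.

0.8995

Var(D+P+C) = 10.6² + 11.7² + 20.4² + 2·[10.6·11.7·0.34 + 10.6·20.4·0.08 + 11.7·20.4·0.31] = 665.41 + 266.914 = 932.324.
Under uncorrelated errors the observed covariances equal the true-score covariances, so only the own-variance terms attenuate.
True-score variance = [10.6²·0.79 + 11.7²·0.67 + 20.4²·0.94] + 266.914 = 571.671 + 266.914 = 838.585.
Reliability = 838.585 / 932.324 = 0.8995.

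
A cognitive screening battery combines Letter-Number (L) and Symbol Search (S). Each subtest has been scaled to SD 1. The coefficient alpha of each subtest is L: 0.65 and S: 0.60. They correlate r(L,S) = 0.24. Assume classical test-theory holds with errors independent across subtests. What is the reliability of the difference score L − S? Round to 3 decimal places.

Var(L−S) = 1 + 1 − 2·0.24 = 2 − 0.48 = 1.52.
Under uncorrelated errors the observed covariances equal the true-score covariances, so only the own-variance terms attenuate.
True-score variance = [0.65 + 0.60] − 0.48 = 1.25 − 0.48 = 0.77.
Reliability = 0.77 / 1.52 = 0.507.

0.507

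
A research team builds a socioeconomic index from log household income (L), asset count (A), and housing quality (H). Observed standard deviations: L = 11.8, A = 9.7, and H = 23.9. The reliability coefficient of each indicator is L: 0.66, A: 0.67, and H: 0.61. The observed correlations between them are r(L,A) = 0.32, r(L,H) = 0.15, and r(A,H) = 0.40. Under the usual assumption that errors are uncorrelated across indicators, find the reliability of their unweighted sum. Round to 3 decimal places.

0.738

Var(L+A+H) = 11.8² + 9.7² + 23.9² + 2·[11.8·9.7·0.32 + 11.8·23.9·0.15 + 9.7·23.9·0.40] = 804.54 + 343.324 = 1147.86.
Under uncorrelated errors the observed covariances equal the true-score covariances, so only the own-variance terms attenuate.
True-score variance = [11.8²·0.66 + 9.7²·0.67 + 23.9²·0.61] + 343.324 = 503.377 + 343.324 = 846.701.
Reliability = 846.701 / 1147.86 = 0.738.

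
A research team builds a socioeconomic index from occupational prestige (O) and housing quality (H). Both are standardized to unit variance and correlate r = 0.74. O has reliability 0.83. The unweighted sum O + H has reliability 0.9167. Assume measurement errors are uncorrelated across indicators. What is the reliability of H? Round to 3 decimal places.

Var(O+H) = 2 + 2·0.74 = 3.480.
True-score variance = ρ_O + ρ_H + 2·0.74, so 0.9167 = (0.83 + ρ_H + 1.48) / 3.480.
ρ_H = 0.9167·3.480 − 0.83 − 1.48 = 0.880.

0.880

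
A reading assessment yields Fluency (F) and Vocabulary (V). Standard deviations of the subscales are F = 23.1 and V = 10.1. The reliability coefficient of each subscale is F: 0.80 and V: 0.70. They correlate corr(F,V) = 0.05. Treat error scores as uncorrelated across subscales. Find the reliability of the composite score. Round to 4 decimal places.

Var(F+V) = 23.1² + 10.1² + 2·[23.1·10.1·0.05] = 635.62 + 23.331 = 658.951.
Because errors are independent across components, Cov(Tᵢ,Tⱼ) = Cov(Xᵢ,Xⱼ); the off-diagonal part of the true-score variance is the same as above.
True-score variance = [23.1²·0.80 + 10.1²·0.70] + 23.331 = 498.295 + 23.331 = 521.626.
Reliability = 521.626 / 658.951 = 0.7916.

0.7916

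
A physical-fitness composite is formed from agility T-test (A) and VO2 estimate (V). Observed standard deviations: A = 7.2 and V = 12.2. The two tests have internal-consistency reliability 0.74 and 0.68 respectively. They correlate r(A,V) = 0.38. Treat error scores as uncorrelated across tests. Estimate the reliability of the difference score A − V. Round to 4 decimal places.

Var(A−V) = 7.2² + 12.2² − 2·7.2·12.2·0.38 = 200.68 − 66.7584 = 133.922.
Under uncorrelated errors the observed covariances equal the true-score covariances, so only the own-variance terms attenuate.
True-score variance = [7.2²·0.74 + 12.2²·0.68] − 66.7584 = 139.573 − 66.7584 = 72.8144.
Reliability = 72.8144 / 133.922 = 0.5437.

0.5437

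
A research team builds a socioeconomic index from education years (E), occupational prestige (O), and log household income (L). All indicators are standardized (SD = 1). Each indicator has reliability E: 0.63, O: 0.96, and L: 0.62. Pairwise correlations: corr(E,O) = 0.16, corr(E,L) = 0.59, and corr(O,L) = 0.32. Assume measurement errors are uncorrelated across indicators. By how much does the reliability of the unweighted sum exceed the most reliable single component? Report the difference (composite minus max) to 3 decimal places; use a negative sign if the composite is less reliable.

-0.114

Var(sum) = 3 + 2.14 = 5.14; true-score variance = 2.21 + 2.14 = 4.35; composite reliability = 0.8463.
Max component reliability = 0.9600.
Difference = 0.8463 − 0.9600 = -0.114.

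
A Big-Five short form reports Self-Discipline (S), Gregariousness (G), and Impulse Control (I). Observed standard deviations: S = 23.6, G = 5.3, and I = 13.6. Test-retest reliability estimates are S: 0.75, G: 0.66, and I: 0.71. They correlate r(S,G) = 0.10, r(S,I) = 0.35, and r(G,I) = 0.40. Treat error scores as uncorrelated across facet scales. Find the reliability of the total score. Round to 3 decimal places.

0.812

Var(S+G+I) = 23.6² + 5.3² + 13.6² + 2·[23.6·5.3·0.10 + 23.6·13.6·0.35 + 5.3·13.6·0.40] = 770.01 + 307.352 = 1077.36.
Because errors are independent across components, Cov(Tᵢ,Tⱼ) = Cov(Xᵢ,Xⱼ); the off-diagonal part of the true-score variance is the same as above.
True-score variance = [23.6²·0.75 + 5.3²·0.66 + 13.6²·0.71] + 307.352 = 567.581 + 307.352 = 874.933.
Reliability = 874.933 / 1077.36 = 0.812.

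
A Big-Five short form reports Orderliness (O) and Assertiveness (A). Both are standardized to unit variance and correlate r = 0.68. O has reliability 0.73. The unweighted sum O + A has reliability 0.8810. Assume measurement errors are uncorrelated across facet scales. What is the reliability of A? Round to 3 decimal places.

0.870

Var(O+A) = 2 + 2·0.68 = 3.360.
True-score variance = ρ_O + ρ_A + 2·0.68, so 0.8810 = (0.73 + ρ_A + 1.36) / 3.360.
ρ_A = 0.8810·3.360 − 0.73 − 1.36 = 0.870.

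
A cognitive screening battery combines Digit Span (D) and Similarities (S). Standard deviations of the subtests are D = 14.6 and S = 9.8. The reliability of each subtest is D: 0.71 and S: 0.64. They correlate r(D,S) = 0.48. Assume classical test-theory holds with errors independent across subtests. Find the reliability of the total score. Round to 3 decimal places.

0.784

Var(D+S) = 14.6² + 9.8² + 2·[14.6·9.8·0.48] = 309.2 + 137.357 = 446.557.
Because errors are independent across components, Cov(Tᵢ,Tⱼ) = Cov(Xᵢ,Xⱼ); the off-diagonal part of the true-score variance is the same as above.
True-score variance = [14.6²·0.71 + 9.8²·0.64] + 137.357 = 212.809 + 137.357 = 350.166.
Reliability = 350.166 / 446.557 = 0.784.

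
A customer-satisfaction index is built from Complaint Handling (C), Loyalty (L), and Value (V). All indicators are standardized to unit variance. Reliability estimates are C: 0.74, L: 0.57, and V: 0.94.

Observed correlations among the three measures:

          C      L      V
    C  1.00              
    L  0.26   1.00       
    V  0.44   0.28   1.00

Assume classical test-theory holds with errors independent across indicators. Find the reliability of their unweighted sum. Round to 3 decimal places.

Var(C+L+V) = 3 + 2·[0.26 + 0.44 + 0.28] = 3 + 1.96 = 4.96.
Because errors are independent across components, Cov(Tᵢ,Tⱼ) = Cov(Xᵢ,Xⱼ); the off-diagonal part of the true-score variance is the same as above.
True-score variance = [0.74 + 0.57 + 0.94] + 1.96 = 2.25 + 1.96 = 4.21.
Reliability = 4.21 / 4.96 = 0.849.

0.849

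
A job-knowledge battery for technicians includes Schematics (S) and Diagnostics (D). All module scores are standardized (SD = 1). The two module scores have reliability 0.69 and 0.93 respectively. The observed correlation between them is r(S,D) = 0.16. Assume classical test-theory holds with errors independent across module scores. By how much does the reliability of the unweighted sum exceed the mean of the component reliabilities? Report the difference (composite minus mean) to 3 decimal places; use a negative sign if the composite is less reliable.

Var(sum) = 2 + 0.32 = 2.32; true-score variance = 1.62 + 0.32 = 1.94; composite reliability = 0.8362.
Mean component reliability = 0.8100.
Difference = 0.8362 − 0.8100 = 0.026.

0.026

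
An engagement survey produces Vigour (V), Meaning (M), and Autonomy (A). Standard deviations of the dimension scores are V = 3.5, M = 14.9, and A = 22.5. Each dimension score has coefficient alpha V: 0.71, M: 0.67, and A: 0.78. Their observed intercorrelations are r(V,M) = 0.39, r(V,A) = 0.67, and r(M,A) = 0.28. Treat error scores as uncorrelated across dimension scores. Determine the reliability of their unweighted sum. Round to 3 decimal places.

Var(V+M+A) = 3.5² + 14.9² + 22.5² + 2·[3.5·14.9·0.39 + 3.5·22.5·0.67 + 14.9·22.5·0.28] = 740.51 + 333.942 = 1074.45.
Under uncorrelated errors the observed covariances equal the true-score covariances, so only the own-variance terms attenuate.
True-score variance = [3.5²·0.71 + 14.9²·0.67 + 22.5²·0.78] + 333.942 = 552.319 + 333.942 = 886.261.
Reliability = 886.261 / 1074.45 = 0.825.

0.825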